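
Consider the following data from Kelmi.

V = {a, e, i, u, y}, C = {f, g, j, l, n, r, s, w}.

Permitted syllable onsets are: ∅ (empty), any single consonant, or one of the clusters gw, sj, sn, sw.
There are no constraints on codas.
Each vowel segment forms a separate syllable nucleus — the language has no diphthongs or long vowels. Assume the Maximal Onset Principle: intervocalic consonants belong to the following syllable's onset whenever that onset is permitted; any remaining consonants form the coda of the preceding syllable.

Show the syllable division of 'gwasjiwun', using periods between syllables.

gwa.sji.wun

Vowels present: a, i, u; each is a nucleus, giving 3 syllables.
/a…i/ gap (V1→V2): /sj/ — entire cluster is a permitted onset → onset /sj/, coda ∅.
/i…u/ gap (V2→V3): just /w/ — single C goes to the following onset.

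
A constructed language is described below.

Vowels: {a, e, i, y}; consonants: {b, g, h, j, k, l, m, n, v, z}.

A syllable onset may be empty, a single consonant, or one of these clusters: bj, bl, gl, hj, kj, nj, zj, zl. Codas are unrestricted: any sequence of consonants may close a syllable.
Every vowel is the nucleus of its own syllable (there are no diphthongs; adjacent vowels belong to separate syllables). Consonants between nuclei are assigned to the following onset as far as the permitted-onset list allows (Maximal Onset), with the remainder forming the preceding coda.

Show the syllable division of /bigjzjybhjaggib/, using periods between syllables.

bigj.zjyb.hjag.gib

Vowels present: i, y, a, i; each is a nucleus, giving 4 syllables.
V1 /i/ – V2 /y/: cluster /gjzj/ — the longest permitted-onset suffix is /zj/; onset = /zj/, preceding coda = /gj/.
V2 /y/ – V3 /a/: /bhj/ splits as /b/ + /hj/ (/hj/ is the longest suffix that is a licit onset).
V3 /a/ – V4 /i/: /gg/; trying suffixes from longest down, /g/ is the first permitted one, so coda /g/ | onset /g/.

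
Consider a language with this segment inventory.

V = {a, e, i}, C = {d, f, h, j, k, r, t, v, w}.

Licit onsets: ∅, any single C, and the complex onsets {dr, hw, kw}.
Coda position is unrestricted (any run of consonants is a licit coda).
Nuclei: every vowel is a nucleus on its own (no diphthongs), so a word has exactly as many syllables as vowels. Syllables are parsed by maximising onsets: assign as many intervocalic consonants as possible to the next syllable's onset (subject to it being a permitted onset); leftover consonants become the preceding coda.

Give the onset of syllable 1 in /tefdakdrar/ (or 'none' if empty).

t

Vowels present: e, a, a; each is a nucleus, giving 3 syllables.
σ1/σ2 boundary: /fd/; trying suffixes from longest down, /d/ is the first permitted one, so coda /f/ | onset /d/.
σ2/σ3 boundary: /kdr/ splits as /k/ + /dr/ (/dr/ is the longest suffix that is a licit onset).
So the parse is tef.dak.drar.
Syllable 1 is /tef/: onset /t/, nucleus /e/, coda /f/.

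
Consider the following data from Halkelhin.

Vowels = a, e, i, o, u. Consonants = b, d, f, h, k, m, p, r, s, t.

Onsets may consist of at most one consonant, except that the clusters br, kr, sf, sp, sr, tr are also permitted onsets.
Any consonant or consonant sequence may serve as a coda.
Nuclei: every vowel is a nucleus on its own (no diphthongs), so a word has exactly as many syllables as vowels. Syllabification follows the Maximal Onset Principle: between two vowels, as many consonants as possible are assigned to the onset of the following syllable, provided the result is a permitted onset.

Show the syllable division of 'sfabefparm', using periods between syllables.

sfa.bef.parm

Nuclei (vowels): a, e, a → 3 syllables.
V1 /a/ – V2 /e/: just /b/ — single C goes to the following onset.
V2 /e/ – V3 /a/: /fp/ — longest licit onset from the right is /p/, leaving /f/ as coda.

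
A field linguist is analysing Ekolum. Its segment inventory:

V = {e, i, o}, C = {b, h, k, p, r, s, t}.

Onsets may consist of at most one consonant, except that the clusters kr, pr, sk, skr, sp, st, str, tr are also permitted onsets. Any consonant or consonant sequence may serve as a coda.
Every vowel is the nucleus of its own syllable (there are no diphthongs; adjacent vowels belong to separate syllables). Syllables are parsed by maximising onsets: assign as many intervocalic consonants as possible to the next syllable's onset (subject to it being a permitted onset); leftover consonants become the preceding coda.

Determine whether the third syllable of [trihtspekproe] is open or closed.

Nuclei (vowels): i, e, o, e → 4 syllables.
V1 /i/ – V2 /e/: /htsp/; trying suffixes from longest down, /sp/ is the first permitted one, so coda /ht/ | onset /sp/.
V2 /e/ – V3 /o/: /kpr/; trying suffixes from longest down, /pr/ is the first permitted one, so coda /k/ | onset /pr/.
V3 /o/ – V4 /e/: nothing intervenes; syllable break is V.V.
Result: triht.spek.pro.e.
Syllable 3 is /pro/; it ends in its nucleus with no coda, so it is open.

open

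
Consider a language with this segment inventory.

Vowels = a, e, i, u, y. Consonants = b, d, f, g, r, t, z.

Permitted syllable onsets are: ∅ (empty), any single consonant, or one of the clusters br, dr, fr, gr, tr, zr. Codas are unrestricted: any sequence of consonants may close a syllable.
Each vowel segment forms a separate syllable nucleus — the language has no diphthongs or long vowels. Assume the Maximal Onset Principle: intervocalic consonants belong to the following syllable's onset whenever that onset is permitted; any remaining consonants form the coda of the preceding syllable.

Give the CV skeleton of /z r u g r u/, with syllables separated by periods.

Vowels present: u, u; each is a nucleus, giving 2 syllables.
σ1/σ2 boundary: /gr/ is a licit onset in full, so it all attaches to the next syllable.
Result: zru.gru.
Mapping each syllable to C/V: /zru/ → CCV, /gru/ → CCV.

CCV.CCV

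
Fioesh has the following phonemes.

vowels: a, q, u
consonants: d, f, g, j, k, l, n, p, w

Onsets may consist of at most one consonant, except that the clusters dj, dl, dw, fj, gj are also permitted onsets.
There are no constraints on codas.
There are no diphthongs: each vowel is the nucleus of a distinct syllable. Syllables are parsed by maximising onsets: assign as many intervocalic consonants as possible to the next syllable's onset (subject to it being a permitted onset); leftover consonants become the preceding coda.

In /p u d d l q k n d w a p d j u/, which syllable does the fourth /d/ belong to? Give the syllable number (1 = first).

4

Nuclei (vowels): u, q, a, u → 4 syllables.
/u…q/ gap (V1→V2): /ddl/ splits as /d/ + /dl/ (/dl/ is the longest suffix that is a licit onset).
/q…a/ gap (V2→V3): /kndw/ — longest licit onset from the right is /dw/, leaving /kn/ as coda.
/a…u/ gap (V3→V4): cluster /pdj/ — the longest permitted-onset suffix is /dj/; onset = /dj/, preceding coda = /p/.
Result: pud.dlqkn.dwap.dju.
The fourth /d/ is in the onset of syllable 4 (/dju/).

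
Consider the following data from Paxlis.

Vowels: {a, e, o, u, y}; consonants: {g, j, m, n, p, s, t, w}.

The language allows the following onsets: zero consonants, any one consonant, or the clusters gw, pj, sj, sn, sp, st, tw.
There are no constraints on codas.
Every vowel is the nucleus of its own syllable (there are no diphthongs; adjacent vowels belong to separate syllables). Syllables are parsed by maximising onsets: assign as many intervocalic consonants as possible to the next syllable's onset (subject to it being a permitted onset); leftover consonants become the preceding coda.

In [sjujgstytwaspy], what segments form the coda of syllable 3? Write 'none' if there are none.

The vowels are u, y, a, y — 4 nuclei, so 4 syllables.
Between /u/ (V1) and /y/ (V2): /jgst/ — longest licit onset from the right is /st/, leaving /jg/ as coda.
Between /y/ (V2) and /a/ (V3): /tw/ — entire cluster is a permitted onset → onset /tw/, coda ∅.
Between /a/ (V3) and /y/ (V4): /sp/ is a licit onset in full, so it all attaches to the next syllable.
Result: sjujg.sty.twa.spy.
Syllable 3 is /twa/: onset /tw/, nucleus /a/, coda ∅.

none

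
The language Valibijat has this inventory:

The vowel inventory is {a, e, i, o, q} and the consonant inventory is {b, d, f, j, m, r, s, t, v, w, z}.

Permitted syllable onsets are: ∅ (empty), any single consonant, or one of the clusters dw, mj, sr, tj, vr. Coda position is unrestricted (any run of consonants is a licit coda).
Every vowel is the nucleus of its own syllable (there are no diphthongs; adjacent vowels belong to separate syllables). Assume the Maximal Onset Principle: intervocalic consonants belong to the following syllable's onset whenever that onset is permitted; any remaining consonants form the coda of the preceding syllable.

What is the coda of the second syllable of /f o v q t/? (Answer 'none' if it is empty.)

Vowels present: o, q; each is a nucleus, giving 2 syllables.
Between /o/ (V1) and /q/ (V2): just /v/ — single C goes to the following onset.
Result: fo.vqt.
Syllable 2 is /vqt/: onset /v/, nucleus /q/, coda /t/.

t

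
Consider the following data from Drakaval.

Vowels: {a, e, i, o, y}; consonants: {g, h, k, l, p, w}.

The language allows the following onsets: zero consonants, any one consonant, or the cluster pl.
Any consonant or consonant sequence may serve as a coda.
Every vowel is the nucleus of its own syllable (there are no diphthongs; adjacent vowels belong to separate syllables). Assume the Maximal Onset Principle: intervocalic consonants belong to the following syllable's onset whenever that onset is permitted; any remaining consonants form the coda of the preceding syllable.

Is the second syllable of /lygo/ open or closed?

Nuclei (vowels): y, o → 2 syllables.
σ1/σ2 boundary: just /g/ — single C goes to the following onset.
Putting it together: ly.go.
Syllable 2 is /go/; it ends in its nucleus with no coda, so it is open.

open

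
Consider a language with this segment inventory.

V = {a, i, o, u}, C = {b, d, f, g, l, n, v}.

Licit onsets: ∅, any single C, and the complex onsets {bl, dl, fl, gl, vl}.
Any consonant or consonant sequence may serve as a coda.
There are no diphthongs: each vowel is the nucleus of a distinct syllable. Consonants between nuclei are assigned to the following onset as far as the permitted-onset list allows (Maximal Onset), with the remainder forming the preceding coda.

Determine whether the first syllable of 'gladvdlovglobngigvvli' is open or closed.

Nuclei (vowels): a, o, o, i, i → 5 syllables.
V1 /a/ – V2 /o/: /dvdl/ — longest licit onset from the right is /dl/, leaving /dv/ as coda.
V2 /o/ – V3 /o/: /vgl/ — longest licit onset from the right is /gl/, leaving /v/ as coda.
V3 /o/ – V4 /i/: /bng/ splits as /bn/ + /g/ (/g/ is the longest suffix that is a licit onset).
V4 /i/ – V5 /i/: cluster /gvvl/ — the longest permitted-onset suffix is /vl/; onset = /vl/, preceding coda = /gv/.
Syllabification: gladv.dlov.globn.gigv.vli.
Syllable 1 is /gladv/ with coda /dv/, so it is closed.

closed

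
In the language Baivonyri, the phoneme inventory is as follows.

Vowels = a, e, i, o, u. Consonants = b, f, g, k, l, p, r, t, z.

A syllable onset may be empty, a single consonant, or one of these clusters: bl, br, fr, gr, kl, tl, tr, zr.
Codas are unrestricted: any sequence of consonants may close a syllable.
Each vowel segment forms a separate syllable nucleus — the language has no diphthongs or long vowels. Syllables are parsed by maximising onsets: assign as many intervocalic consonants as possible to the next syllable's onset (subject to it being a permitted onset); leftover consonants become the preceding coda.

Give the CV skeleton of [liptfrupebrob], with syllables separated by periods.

CVCC.CCV.CV.CCVC

Vowels present: i, u, e, o; each is a nucleus, giving 4 syllables.
/i…u/ gap (V1→V2): /ptfr/ — longest licit onset from the right is /fr/, leaving /pt/ as coda.
/u…e/ gap (V2→V3): just /p/ — single C goes to the following onset.
/e…o/ gap (V3→V4): cluster /br/ — /br/ is itself a permitted onset, so the whole cluster goes right; preceding coda = ∅.
Result: lipt.fru.pe.brob.
Mapping each syllable to C/V: /lipt/ → CVCC, /fru/ → CCV, /pe/ → CV, /brob/ → CCVC.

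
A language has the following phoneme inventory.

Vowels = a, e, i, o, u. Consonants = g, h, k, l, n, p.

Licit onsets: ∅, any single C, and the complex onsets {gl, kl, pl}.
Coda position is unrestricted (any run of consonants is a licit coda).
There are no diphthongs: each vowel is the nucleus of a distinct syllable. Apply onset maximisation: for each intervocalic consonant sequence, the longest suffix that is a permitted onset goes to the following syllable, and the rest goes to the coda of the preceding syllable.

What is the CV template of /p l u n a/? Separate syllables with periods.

Nuclei (vowels): u, a → 2 syllables.
/u…a/ gap (V1→V2): /n/ is a single consonant, so it becomes the next onset.
So the parse is plu.na.
Mapping each syllable to C/V: /plu/ → CCV, /na/ → CV.

CCV.CV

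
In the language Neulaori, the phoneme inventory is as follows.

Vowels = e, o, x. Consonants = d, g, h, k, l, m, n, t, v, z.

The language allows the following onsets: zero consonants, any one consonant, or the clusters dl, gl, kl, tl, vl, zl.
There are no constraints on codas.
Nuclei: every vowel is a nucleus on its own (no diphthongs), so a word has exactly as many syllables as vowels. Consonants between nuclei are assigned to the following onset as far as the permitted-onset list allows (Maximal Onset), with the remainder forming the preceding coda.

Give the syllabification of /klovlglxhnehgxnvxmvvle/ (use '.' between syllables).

klovl.glxh.neh.gxn.vxmv.vle

The vowels are o, x, e, x, x, e — 6 nuclei, so 6 syllables.
Between /o/ (V1) and /x/ (V2): /vlgl/ — longest licit onset from the right is /gl/, leaving /vl/ as coda.
Between /x/ (V2) and /e/ (V3): /hn/; trying suffixes from longest down, /n/ is the first permitted one, so coda /h/ | onset /n/.
Between /e/ (V3) and /x/ (V4): /hg/ — longest licit onset from the right is /g/, leaving /h/ as coda.
Between /x/ (V4) and /x/ (V5): /nv/ — longest licit onset from the right is /v/, leaving /n/ as coda.
Between /x/ (V5) and /e/ (V6): /mvvl/ splits as /mv/ + /vl/ (/vl/ is the longest suffix that is a licit onset).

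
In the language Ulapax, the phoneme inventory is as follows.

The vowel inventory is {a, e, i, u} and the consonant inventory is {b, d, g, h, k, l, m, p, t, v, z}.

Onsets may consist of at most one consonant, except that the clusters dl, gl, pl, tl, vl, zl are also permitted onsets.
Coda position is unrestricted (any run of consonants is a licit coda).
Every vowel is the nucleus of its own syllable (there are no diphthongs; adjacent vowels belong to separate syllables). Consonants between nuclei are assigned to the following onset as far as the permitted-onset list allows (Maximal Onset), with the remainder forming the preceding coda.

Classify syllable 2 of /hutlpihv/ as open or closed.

Nuclei (vowels): u, i → 2 syllables.
V1 /u/ – V2 /i/: /tlp/; trying suffixes from longest down, /p/ is the first permitted one, so coda /tl/ | onset /p/.
Result: hutl.pihv.
Syllable 2 is /pihv/ with coda /hv/, so it is closed.

closed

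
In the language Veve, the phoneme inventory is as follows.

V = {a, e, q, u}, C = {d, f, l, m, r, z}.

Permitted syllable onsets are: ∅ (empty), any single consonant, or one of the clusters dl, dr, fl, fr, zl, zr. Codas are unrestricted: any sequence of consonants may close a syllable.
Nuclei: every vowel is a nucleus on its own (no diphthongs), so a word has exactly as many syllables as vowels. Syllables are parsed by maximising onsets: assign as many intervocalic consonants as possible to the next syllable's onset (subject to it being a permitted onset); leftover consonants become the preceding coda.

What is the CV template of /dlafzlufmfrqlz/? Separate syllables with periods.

The vowels are a, u, q — 3 nuclei, so 3 syllables.
σ1/σ2 boundary: /fzl/ splits as /f/ + /zl/ (/zl/ is the longest suffix that is a licit onset).
σ2/σ3 boundary: /fmfr/ — longest licit onset from the right is /fr/, leaving /fm/ as coda.
Putting it together: dlaf.zlufm.frqlz.
Mapping each syllable to C/V: /dlaf/ → CCVC, /zlufm/ → CCVCC, /frqlz/ → CCVCC.

CCVC.CCVCC.CCVCC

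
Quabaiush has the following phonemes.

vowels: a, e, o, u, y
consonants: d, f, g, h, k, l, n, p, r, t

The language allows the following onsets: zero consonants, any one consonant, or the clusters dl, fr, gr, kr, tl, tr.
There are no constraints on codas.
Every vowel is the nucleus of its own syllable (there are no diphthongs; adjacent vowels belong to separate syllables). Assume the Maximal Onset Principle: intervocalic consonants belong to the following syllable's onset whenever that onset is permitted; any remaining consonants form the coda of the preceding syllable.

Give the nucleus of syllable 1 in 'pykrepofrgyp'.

y

Nuclei (vowels): y, e, o, y → 4 syllables.
The first nucleus (vowel 1 from the left) is /y/.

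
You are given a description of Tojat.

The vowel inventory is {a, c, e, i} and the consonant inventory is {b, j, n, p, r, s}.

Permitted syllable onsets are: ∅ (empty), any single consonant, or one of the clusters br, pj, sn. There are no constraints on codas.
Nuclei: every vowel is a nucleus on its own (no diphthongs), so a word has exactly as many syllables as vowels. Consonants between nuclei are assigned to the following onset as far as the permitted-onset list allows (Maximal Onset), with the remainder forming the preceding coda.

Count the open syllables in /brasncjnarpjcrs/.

The vowels are a, c, a, c — 4 nuclei, so 4 syllables.
Between /a/ (V1) and /c/ (V2): /sn/ is a licit onset in full, so it all attaches to the next syllable.
Between /c/ (V2) and /a/ (V3): /jn/ — longest licit onset from the right is /n/, leaving /j/ as coda.
Between /a/ (V3) and /c/ (V4): /rpj/; trying suffixes from longest down, /pj/ is the first permitted one, so coda /r/ | onset /pj/.
Result: bra.sncj.nar.pjcrs.
Classifying each syllable: /bra/ (open), /sncj/ (closed), /nar/ (closed), /pjcrs/ (closed).
Open syllables: 1.

1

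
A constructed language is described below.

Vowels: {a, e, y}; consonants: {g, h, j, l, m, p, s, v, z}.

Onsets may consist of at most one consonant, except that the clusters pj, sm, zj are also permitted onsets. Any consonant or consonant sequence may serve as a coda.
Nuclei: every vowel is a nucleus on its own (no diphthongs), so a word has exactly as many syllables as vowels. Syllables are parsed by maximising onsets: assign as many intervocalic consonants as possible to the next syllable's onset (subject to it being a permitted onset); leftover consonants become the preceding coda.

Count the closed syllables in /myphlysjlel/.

3

Vowels present: y, y, e; each is a nucleus, giving 3 syllables.
/y…y/ gap (V1→V2): /phl/; trying suffixes from longest down, /l/ is the first permitted one, so coda /ph/ | onset /l/.
/y…e/ gap (V2→V3): /sjl/ — longest licit onset from the right is /l/, leaving /sj/ as coda.
Syllabification: myph.lysj.lel.
Classifying each syllable: /myph/ (closed), /lysj/ (closed), /lel/ (closed).
Closed syllables: 3.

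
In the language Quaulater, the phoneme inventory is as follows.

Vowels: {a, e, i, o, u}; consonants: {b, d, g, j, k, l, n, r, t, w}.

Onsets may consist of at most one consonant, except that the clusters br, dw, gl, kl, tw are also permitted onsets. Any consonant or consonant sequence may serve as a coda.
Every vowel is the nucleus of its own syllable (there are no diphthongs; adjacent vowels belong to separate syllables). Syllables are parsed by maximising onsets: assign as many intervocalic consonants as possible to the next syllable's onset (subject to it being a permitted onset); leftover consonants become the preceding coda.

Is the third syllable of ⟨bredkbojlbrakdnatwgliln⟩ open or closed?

The vowels are e, o, a, a, i — 5 nuclei, so 5 syllables.
Between /e/ (V1) and /o/ (V2): /dkb/; trying suffixes from longest down, /b/ is the first permitted one, so coda /dk/ | onset /b/.
Between /o/ (V2) and /a/ (V3): /jlbr/ splits as /jl/ + /br/ (/br/ is the longest suffix that is a licit onset).
Between /a/ (V3) and /a/ (V4): /kdn/ splits as /kd/ + /n/ (/n/ is the longest suffix that is a licit onset).
Between /a/ (V4) and /i/ (V5): /twgl/; trying suffixes from longest down, /gl/ is the first permitted one, so coda /tw/ | onset /gl/.
So the parse is bredk.bojl.brakd.natw.gliln.
Syllable 3 is /brakd/ with coda /kd/, so it is closed.

closed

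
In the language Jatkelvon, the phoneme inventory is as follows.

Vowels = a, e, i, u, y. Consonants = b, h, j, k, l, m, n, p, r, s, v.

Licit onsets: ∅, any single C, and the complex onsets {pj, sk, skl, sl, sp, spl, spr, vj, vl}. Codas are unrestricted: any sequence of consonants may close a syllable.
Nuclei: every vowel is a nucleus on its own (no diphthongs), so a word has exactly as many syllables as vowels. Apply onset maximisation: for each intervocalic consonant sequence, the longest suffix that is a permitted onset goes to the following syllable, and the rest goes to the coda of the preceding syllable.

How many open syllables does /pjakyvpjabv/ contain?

1

The vowels are a, y, a — 3 nuclei, so 3 syllables.
Between /a/ (V1) and /y/ (V2): /k/ is a single consonant, so it becomes the next onset.
Between /y/ (V2) and /a/ (V3): cluster /vpj/ — the longest permitted-onset suffix is /pj/; onset = /pj/, preceding coda = /v/.
Syllabification: pja.kyv.pjabv.
Classifying each syllable: /pja/ (open), /kyv/ (closed), /pjabv/ (closed).
Open syllables: 1.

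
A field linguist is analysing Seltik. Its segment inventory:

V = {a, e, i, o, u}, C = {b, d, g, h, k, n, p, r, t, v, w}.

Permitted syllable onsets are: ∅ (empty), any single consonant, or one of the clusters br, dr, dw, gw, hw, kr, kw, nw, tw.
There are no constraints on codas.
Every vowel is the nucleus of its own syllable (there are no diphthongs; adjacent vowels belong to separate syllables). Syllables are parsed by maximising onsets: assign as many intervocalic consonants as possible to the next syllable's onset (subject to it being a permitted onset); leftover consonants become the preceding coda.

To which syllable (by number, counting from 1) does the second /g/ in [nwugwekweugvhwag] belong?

4

Vowels present: u, e, e, u, a; each is a nucleus, giving 5 syllables.
Between /u/ (V1) and /e/ (V2): /gw/ is a licit onset in full, so it all attaches to the next syllable.
Between /e/ (V2) and /e/ (V3): cluster /kw/ — /kw/ is itself a permitted onset, so the whole cluster goes right; preceding coda = ∅.
Between /e/ (V3) and /u/ (V4): nothing intervenes; syllable break is V.V.
Between /u/ (V4) and /a/ (V5): /gvhw/ — longest licit onset from the right is /hw/, leaving /gv/ as coda.
Syllabification: nwu.gwe.kwe.ugv.hwag.
The second /g/ is in the coda of syllable 4 (/ugv/).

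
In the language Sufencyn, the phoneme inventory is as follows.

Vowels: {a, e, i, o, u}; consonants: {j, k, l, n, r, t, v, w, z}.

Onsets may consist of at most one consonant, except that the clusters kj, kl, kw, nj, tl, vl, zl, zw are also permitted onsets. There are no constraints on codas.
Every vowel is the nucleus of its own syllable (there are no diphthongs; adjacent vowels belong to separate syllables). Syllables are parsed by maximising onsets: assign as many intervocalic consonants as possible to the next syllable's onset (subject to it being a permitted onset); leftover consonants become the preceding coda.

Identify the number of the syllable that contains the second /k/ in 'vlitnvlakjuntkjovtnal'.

4

Vowels present: i, a, u, o, a; each is a nucleus, giving 5 syllables.
σ1/σ2 boundary: /tnvl/ splits as /tn/ + /vl/ (/vl/ is the longest suffix that is a licit onset).
σ2/σ3 boundary: /kj/ is a licit onset in full, so it all attaches to the next syllable.
σ3/σ4 boundary: /ntkj/ splits as /nt/ + /kj/ (/kj/ is the longest suffix that is a licit onset).
σ4/σ5 boundary: cluster /vtn/ — the longest permitted-onset suffix is /n/; onset = /n/, preceding coda = /vt/.
Syllabification: vlitn.vla.kjunt.kjovt.nal.
The second /k/ is in the onset of syllable 4 (/kjovt/).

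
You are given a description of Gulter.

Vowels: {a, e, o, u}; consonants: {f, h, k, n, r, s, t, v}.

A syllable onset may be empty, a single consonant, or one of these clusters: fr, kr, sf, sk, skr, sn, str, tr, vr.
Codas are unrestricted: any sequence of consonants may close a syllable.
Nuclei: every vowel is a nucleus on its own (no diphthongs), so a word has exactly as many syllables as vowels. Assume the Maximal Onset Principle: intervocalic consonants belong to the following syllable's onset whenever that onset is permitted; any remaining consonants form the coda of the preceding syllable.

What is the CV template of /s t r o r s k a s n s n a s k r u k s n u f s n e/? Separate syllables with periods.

Vowels present: o, a, a, u, u, e; each is a nucleus, giving 6 syllables.
Between /o/ (V1) and /a/ (V2): /rsk/ — longest licit onset from the right is /sk/, leaving /r/ as coda.
Between /a/ (V2) and /a/ (V3): /snsn/ splits as /sn/ + /sn/ (/sn/ is the longest suffix that is a licit onset).
Between /a/ (V3) and /u/ (V4): /skr/ is a licit onset in full, so it all attaches to the next syllable.
Between /u/ (V4) and /u/ (V5): cluster /ksn/ — the longest permitted-onset suffix is /sn/; onset = /sn/, preceding coda = /k/.
Between /u/ (V5) and /e/ (V6): cluster /fsn/ — the longest permitted-onset suffix is /sn/; onset = /sn/, preceding coda = /f/.
So the parse is stror.skasn.sna.skruk.snuf.sne.
Mapping each syllable to C/V: /stror/ → CCCVC, /skasn/ → CCVCC, /sna/ → CCV, /skruk/ → CCCVC, /snuf/ → CCVC, /sne/ → CCV.

CCCVC.CCVCC.CCV.CCCVC.CCVC.CCV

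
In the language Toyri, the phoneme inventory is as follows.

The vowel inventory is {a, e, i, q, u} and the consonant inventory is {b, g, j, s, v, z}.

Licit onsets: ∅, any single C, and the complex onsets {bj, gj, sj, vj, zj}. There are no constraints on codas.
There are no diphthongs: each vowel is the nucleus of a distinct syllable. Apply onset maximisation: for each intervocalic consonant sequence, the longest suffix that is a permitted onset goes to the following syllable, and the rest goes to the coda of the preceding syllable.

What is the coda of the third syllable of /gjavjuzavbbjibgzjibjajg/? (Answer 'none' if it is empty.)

vb

Vowels present: a, u, a, i, i, a; each is a nucleus, giving 6 syllables.
σ1/σ2 boundary: cluster /vj/ — /vj/ is itself a permitted onset, so the whole cluster goes right; preceding coda = ∅.
σ2/σ3 boundary: just /z/ — single C goes to the following onset.
σ3/σ4 boundary: cluster /vbbj/ — the longest permitted-onset suffix is /bj/; onset = /bj/, preceding coda = /vb/.
σ4/σ5 boundary: /bgzj/ splits as /bg/ + /zj/ (/zj/ is the longest suffix that is a licit onset).
σ5/σ6 boundary: cluster /bj/ — /bj/ is itself a permitted onset, so the whole cluster goes right; preceding coda = ∅.
So the parse is gja.vju.zavb.bjibg.zji.bjajg.
Syllable 3 is /zavb/: onset /z/, nucleus /a/, coda /vb/.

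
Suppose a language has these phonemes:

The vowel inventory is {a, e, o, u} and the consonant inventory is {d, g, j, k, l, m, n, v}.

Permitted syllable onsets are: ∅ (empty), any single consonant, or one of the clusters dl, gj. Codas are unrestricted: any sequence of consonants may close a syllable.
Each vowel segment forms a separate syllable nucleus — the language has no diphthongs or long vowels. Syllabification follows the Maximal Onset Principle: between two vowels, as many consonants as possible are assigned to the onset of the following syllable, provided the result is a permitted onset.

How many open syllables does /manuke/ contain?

3

The vowels are a, u, e — 3 nuclei, so 3 syllables.
/a…u/ gap (V1→V2): /n/ is a single consonant, so it becomes the next onset.
/u…e/ gap (V2→V3): /k/ is a single consonant, so it becomes the next onset.
Result: ma.nu.ke.
Classifying each syllable: /ma/ (open), /nu/ (open), /ke/ (open).
Open syllables: 3.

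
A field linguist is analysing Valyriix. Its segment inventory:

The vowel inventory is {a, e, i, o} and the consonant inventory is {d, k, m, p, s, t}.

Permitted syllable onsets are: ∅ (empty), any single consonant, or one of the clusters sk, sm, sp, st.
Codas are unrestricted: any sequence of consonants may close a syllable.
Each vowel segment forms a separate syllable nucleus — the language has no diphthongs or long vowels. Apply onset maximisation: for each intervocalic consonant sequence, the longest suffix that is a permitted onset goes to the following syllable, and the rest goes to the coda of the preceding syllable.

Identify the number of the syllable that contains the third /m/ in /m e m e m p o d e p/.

2

The vowels are e, e, o, e — 4 nuclei, so 4 syllables.
σ1/σ2 boundary: /m/ is a single consonant, so it becomes the next onset.
σ2/σ3 boundary: /mp/ — longest licit onset from the right is /p/, leaving /m/ as coda.
σ3/σ4 boundary: /d/ → onset of the next syllable (single consonants are always licit onsets).
Putting it together: me.mem.po.dep.
The third /m/ is in the coda of syllable 2 (/mem/).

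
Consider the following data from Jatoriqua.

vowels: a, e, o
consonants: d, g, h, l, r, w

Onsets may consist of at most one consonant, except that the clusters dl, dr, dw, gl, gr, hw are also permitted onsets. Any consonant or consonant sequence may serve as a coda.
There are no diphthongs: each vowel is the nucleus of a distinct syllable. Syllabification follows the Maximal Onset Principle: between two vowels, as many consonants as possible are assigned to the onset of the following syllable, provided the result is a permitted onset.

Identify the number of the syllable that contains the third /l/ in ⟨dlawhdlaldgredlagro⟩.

2

Nuclei (vowels): a, a, e, a, o → 5 syllables.
V1 /a/ – V2 /a/: cluster /whdl/ — the longest permitted-onset suffix is /dl/; onset = /dl/, preceding coda = /wh/.
V2 /a/ – V3 /e/: /ldgr/ — longest licit onset from the right is /gr/, leaving /ld/ as coda.
V3 /e/ – V4 /a/: /dl/ — entire cluster is a permitted onset → onset /dl/, coda ∅.
V4 /a/ – V5 /o/: /gr/ — entire cluster is a permitted onset → onset /gr/, coda ∅.
Syllabification: dlawh.dlald.gre.dla.gro.
The third /l/ is in the coda of syllable 2 (/dlald/).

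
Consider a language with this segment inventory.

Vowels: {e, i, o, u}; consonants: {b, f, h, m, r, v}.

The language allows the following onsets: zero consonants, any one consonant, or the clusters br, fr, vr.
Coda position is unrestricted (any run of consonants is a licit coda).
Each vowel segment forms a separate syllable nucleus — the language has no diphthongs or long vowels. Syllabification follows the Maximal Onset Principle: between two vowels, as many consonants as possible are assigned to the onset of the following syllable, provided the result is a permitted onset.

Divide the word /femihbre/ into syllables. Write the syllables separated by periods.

fe.mih.bre

Nuclei (vowels): e, i, e → 3 syllables.
σ1/σ2 boundary: just /m/ — single C goes to the following onset.
σ2/σ3 boundary: /hbr/; trying suffixes from longest down, /br/ is the first permitted one, so coda /h/ | onset /br/.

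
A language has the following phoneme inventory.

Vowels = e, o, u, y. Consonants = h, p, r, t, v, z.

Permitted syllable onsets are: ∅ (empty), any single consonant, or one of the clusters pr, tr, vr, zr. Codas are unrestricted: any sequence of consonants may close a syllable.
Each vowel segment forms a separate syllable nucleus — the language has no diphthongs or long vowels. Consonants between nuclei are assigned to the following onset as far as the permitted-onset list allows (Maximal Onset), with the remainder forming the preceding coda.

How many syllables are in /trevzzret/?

2

The vowels are e, e — 2 nuclei, so 2 syllables.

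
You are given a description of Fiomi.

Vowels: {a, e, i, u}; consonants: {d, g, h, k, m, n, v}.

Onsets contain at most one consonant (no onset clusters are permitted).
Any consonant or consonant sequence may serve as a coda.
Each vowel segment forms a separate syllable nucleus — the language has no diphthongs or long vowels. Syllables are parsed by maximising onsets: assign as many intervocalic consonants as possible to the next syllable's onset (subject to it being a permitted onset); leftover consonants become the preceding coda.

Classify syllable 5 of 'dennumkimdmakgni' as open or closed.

The vowels are e, u, i, a, i — 5 nuclei, so 5 syllables.
/e…u/ gap (V1→V2): /nn/ — longest licit onset from the right is /n/, leaving /n/ as coda.
/u…i/ gap (V2→V3): /mk/ splits as /m/ + /k/ (/k/ is the longest suffix that is a licit onset).
/i…a/ gap (V3→V4): /mdm/; trying suffixes from longest down, /m/ is the first permitted one, so coda /md/ | onset /m/.
/a…i/ gap (V4→V5): /kgn/; trying suffixes from longest down, /n/ is the first permitted one, so coda /kg/ | onset /n/.
Putting it together: den.num.kimd.makg.ni.
Syllable 5 is /ni/; it ends in its nucleus with no coda, so it is open.

open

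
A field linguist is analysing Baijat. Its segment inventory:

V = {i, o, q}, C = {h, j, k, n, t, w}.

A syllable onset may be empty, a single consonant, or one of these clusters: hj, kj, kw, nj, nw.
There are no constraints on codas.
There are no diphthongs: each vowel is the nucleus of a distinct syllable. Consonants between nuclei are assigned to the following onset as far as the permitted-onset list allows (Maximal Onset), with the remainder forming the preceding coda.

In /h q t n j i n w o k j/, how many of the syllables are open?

1

Nuclei (vowels): q, i, o → 3 syllables.
/q…i/ gap (V1→V2): cluster /tnj/ — the longest permitted-onset suffix is /nj/; onset = /nj/, preceding coda = /t/.
/i…o/ gap (V2→V3): /nw/ — entire cluster is a permitted onset → onset /nw/, coda ∅.
So the parse is hqt.nji.nwokj.
Classifying each syllable: /hqt/ (closed), /nji/ (open), /nwokj/ (closed).
Open syllables: 1.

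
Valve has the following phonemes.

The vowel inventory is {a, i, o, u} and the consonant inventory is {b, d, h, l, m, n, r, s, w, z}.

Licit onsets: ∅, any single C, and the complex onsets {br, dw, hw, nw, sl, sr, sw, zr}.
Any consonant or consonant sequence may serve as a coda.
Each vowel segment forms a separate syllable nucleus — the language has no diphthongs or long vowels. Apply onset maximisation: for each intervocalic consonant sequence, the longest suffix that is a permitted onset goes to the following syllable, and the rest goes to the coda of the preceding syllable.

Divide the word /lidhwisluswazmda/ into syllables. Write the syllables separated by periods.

Nuclei (vowels): i, i, u, a, a → 5 syllables.
V1 /i/ – V2 /i/: /dhw/ — longest licit onset from the right is /hw/, leaving /d/ as coda.
V2 /i/ – V3 /u/: /sl/ — entire cluster is a permitted onset → onset /sl/, coda ∅.
V3 /u/ – V4 /a/: /sw/ — entire cluster is a permitted onset → onset /sw/, coda ∅.
V4 /a/ – V5 /a/: /zmd/ splits as /zm/ + /d/ (/d/ is the longest suffix that is a licit onset).

lid.hwi.slu.swazm.da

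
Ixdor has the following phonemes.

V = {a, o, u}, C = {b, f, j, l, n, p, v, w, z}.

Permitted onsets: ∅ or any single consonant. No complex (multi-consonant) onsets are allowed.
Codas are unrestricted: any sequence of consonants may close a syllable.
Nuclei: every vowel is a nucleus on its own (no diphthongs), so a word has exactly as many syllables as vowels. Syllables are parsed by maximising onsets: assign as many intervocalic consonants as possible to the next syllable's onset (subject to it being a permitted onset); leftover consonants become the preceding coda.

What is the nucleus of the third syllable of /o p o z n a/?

Vowels present: o, o, a; each is a nucleus, giving 3 syllables.
The third nucleus (vowel 3 from the left) is /a/.

a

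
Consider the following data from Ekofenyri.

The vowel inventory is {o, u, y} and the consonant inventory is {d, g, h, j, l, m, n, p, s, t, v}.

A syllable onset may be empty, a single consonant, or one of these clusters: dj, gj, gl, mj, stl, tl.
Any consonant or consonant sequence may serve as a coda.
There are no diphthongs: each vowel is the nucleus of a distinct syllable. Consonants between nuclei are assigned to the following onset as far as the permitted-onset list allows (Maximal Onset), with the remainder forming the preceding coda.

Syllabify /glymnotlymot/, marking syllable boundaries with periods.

glym.no.tly.mot

The vowels are y, o, y, o — 4 nuclei, so 4 syllables.
/y…o/ gap (V1→V2): /mn/; trying suffixes from longest down, /n/ is the first permitted one, so coda /m/ | onset /n/.
/o…y/ gap (V2→V3): cluster /tl/ — /tl/ is itself a permitted onset, so the whole cluster goes right; preceding coda = ∅.
/y…o/ gap (V3→V4): just /m/ — single C goes to the following onset.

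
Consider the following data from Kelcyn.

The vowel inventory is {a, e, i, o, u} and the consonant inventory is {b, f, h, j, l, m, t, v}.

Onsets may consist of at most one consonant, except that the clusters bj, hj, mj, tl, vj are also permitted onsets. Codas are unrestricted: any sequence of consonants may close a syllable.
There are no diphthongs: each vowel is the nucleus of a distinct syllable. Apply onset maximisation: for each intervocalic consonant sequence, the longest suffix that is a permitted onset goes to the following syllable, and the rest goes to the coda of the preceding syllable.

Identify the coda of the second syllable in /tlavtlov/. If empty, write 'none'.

v

Vowels present: a, o; each is a nucleus, giving 2 syllables.
Between /a/ (V1) and /o/ (V2): /vtl/; trying suffixes from longest down, /tl/ is the first permitted one, so coda /v/ | onset /tl/.
So the parse is tlav.tlov.
Syllable 2 is /tlov/: onset /tl/, nucleus /o/, coda /v/.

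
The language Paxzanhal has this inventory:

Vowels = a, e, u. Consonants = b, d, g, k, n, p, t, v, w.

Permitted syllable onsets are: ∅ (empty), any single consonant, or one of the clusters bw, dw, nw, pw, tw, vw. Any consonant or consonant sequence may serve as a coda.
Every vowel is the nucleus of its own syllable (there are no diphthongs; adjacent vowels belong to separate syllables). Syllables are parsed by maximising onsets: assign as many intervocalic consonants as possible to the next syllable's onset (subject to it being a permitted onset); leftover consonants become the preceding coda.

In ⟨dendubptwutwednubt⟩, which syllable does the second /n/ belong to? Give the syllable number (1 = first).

5

The vowels are e, u, u, e, u — 5 nuclei, so 5 syllables.
Between /e/ (V1) and /u/ (V2): cluster /nd/ — the longest permitted-onset suffix is /d/; onset = /d/, preceding coda = /n/.
Between /u/ (V2) and /u/ (V3): /bptw/ — longest licit onset from the right is /tw/, leaving /bp/ as coda.
Between /u/ (V3) and /e/ (V4): cluster /tw/ — /tw/ is itself a permitted onset, so the whole cluster goes right; preceding coda = ∅.
Between /e/ (V4) and /u/ (V5): cluster /dn/ — the longest permitted-onset suffix is /n/; onset = /n/, preceding coda = /d/.
Result: den.dubp.twu.twed.nubt.
The second /n/ is in the onset of syllable 5 (/nubt/).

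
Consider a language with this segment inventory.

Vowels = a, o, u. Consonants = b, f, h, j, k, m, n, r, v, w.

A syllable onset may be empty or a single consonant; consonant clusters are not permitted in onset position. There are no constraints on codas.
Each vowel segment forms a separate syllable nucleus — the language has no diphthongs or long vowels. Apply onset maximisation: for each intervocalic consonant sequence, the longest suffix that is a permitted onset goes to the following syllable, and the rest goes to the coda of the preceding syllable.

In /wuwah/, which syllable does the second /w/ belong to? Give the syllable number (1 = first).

The vowels are u, a — 2 nuclei, so 2 syllables.
/u…a/ gap (V1→V2): just /w/ — single C goes to the following onset.
Syllabification: wu.wah.
The second /w/ is in the onset of syllable 2 (/wah/).

2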